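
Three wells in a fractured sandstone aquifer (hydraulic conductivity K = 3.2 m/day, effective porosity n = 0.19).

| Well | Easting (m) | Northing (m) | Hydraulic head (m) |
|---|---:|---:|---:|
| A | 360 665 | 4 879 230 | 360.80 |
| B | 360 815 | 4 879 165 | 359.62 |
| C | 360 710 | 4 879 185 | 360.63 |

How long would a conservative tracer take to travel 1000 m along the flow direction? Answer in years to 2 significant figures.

Differences from A: to B (Δx, Δy, Δh) = (150, -65, -1.18); to C = (45, -45, -0.17).
Solve a·Δx + b·Δy = Δh: det = 150·(-45) − 45·(-65) = -3825.
∂h/∂x = [(-1.18)·(-45) − (-0.17)·(-65)] / -3825 = -0.01099
∂h/∂y = [150·(-0.17) − 45·(-1.18)] / -3825 = -0.007216
|∇h| = √(-0.01099² + -0.007216²) = 0.01315
Seepage velocity v = K·i/n = 3.2 × 0.01315 / 0.19 = 0.2215 m/day.
t = 1000 / 0.2215 = 4515 days = 12.4 years.

12 years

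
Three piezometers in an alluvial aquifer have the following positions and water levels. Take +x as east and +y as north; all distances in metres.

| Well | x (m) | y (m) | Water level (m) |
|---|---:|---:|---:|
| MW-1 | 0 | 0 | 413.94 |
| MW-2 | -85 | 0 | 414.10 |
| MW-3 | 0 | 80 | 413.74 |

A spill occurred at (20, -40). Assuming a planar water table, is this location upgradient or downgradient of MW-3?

upgradient

∂h/∂x = (414.10 − 413.94) / (-85 − 0) = -0.001882
∂h/∂y = (413.74 − 413.94) / (80 − 0) = -0.002500
Head at (20, -40) = 413.94 + (-0.001882)·(20) + (-0.002500)·(-40) = 414.00 m.
That is higher than the 413.74 m at MW-3, so the point is upgradient.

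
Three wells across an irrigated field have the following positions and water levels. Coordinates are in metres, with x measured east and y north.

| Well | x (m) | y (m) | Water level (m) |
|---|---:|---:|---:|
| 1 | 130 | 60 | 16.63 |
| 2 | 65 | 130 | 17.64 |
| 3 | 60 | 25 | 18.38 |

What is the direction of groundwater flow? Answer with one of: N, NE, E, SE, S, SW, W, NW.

Three-point gradient (reference 1): Δ to 2 = (-65, 70, +1.01), Δ to 3 = (-70, -35, +1.75).
∂h/∂x = -0.02200, ∂h/∂y = -0.006000 (det = 7175).
Flow = −∇h = (+0.02200 east, +0.006000 north), which points east.

E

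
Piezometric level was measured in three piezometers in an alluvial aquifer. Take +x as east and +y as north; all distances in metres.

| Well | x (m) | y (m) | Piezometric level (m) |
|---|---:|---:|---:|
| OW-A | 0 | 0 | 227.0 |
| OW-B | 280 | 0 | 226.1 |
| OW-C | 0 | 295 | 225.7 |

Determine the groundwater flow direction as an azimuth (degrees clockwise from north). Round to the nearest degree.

∂h/∂x = (226.1 − 227.0) / (280 − 0) = -0.003214
∂h/∂y = (225.7 − 227.0) / (295 − 0) = -0.004407
Flow direction (−∇h) has components (+0.003214 E, +0.004407 N).
Azimuth = atan2(E, N) = atan2(+0.003214, +0.004407) = 36.1° ≈ 036°.

036°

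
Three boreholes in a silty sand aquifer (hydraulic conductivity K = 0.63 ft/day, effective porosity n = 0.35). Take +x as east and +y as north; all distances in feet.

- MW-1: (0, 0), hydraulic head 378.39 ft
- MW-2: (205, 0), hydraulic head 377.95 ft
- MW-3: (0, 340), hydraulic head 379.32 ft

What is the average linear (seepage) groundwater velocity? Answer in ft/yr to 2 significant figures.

∂h/∂x = (377.95 − 378.39) / (205 − 0) = -0.002146
∂h/∂y = (379.32 − 378.39) / (340 − 0) = +0.002735
|∇h| = √(-0.002146² + 0.002735²) = 0.003476
Seepage velocity v = K·i/n = 0.63 × 0.003476 / 0.35 = 0.006257 ft/day = 2.285 ft/yr.

2.3 ft/yr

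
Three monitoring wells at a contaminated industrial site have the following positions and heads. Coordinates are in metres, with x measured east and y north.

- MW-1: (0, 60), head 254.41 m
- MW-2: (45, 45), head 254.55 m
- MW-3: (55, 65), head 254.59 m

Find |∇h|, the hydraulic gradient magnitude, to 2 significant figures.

Three-point gradient (reference MW-1): Δ to MW-2 = (45, -15, +0.14), Δ to MW-3 = (55, 5, +0.18).
∂h/∂x = +0.003238, ∂h/∂y = +0.0003810 (det = 1050).
|∇h| = √(0.003238² + 0.0003810²) = 0.00326

0.0033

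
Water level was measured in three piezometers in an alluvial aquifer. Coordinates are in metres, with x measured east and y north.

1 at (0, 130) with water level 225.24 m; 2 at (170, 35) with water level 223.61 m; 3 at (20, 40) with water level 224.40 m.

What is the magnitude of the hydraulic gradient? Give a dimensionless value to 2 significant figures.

0.0096

Differences from 1: to 2 (Δx, Δy, Δh) = (170, -95, -1.63); to 3 = (20, -90, -0.84).
Determinant of the coordinate differences = 170·(-90) − 20·(-95) = -13400.
∂h/∂x = [(-1.63)·(-90) − (-0.84)·(-95)] / -13400 = -0.004993
∂h/∂y = [170·(-0.84) − 20·(-1.63)] / -13400 = +0.008224
|∇h| = √(-0.004993² + 0.008224²) = 0.009621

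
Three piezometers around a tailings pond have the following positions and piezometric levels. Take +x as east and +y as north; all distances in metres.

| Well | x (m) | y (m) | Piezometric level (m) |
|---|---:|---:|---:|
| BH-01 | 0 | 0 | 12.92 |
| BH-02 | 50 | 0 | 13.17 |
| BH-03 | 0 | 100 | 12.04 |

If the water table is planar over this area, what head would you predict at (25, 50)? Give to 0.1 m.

12.6 m

∂h/∂x = (13.17 − 12.92) / (50 − 0) = +0.005000
∂h/∂y = (12.04 − 12.92) / (100 − 0) = -0.008800
h(25, 50) = 12.92 + (+0.005000)·(25) + (-0.008800)·(50) = 12.92 +0.125 -0.440 = 12.605 m.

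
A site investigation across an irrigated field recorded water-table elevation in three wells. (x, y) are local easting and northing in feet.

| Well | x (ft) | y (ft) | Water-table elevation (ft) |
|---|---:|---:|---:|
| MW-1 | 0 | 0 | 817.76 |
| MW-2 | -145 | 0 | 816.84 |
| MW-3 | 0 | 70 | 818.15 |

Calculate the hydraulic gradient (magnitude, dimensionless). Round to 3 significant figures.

0.00844

∂h/∂x = (816.84 − 817.76) / (-145 − 0) = +0.006345
∂h/∂y = (818.15 − 817.76) / (70 − 0) = +0.005571
|∇h| = √(0.006345² + 0.005571²) = 0.008444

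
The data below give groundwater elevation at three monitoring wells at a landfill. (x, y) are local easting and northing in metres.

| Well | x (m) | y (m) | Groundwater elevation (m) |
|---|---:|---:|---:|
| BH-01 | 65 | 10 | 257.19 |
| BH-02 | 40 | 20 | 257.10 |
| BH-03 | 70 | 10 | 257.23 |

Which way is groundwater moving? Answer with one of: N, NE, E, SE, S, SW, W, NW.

Taking BH-01 as reference: BH-02−BH-01 = (-25, 10, -0.09); BH-03−BH-01 = (5, 0, +0.04).
Solve a·Δx + b·Δy = Δh: det = (-25)·0 − 5·10 = -50.
∂h/∂x = [(-0.09)·0 − (+0.04)·10] / -50 = +0.008000
∂h/∂y = [(-25)·(+0.04) − 5·(-0.09)] / -50 = +0.01100
Flow = −∇h = (-0.008000 east, -0.01100 north), which points southwest.

SW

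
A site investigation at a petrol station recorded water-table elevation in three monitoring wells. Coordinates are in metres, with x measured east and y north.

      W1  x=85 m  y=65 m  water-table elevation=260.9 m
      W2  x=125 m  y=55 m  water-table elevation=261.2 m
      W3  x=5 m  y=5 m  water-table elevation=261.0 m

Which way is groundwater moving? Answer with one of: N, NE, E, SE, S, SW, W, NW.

NW

Differences from W1: to W2 (Δx, Δy, Δh) = (40, -10, +0.3); to W3 = (-80, -60, +0.1).
Solve a·Δx + b·Δy = Δh: det = 40·(-60) − (-80)·(-10) = -3200.
∂h/∂x = [(+0.3)·(-60) − (+0.1)·(-10)] / -3200 = +0.005313
∂h/∂y = [40·(+0.1) − (-80)·(+0.3)] / -3200 = -0.008750
Flow = −∇h = (-0.005313 east, +0.008750 north), which points northwest.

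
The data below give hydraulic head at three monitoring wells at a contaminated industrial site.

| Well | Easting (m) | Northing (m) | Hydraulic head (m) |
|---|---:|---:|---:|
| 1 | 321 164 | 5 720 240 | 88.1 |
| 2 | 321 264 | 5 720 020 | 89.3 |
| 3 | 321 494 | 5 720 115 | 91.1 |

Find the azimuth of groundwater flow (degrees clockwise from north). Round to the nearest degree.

Differences from 1: to 2 (Δx, Δy, Δh) = (100, -220, +1.2); to 3 = (330, -125, +3.0).
Determinant of the coordinate differences = 100·(-125) − 330·(-220) = 60100.
∂h/∂x = [(+1.2)·(-125) − (+3.0)·(-220)] / 60100 = +0.008486
∂h/∂y = [100·(+3.0) − 330·(+1.2)] / 60100 = -0.001597
Flow direction (−∇h) has components (-0.008486 E, +0.001597 N).
Azimuth = atan2(E, N) = atan2(-0.008486, +0.001597) = 280.7° ≈ 281°.

281°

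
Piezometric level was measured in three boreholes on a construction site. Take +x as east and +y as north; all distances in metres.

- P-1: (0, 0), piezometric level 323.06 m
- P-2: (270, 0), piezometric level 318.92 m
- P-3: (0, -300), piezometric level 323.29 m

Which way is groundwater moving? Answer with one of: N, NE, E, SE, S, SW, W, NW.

∂h/∂x = (318.92 − 323.06) / (270 − 0) = -0.01533
∂h/∂y = (323.29 − 323.06) / (-300 − 0) = -0.0007667
Flow = −∇h = (+0.01533 east, +0.0007667 north), which points east.

E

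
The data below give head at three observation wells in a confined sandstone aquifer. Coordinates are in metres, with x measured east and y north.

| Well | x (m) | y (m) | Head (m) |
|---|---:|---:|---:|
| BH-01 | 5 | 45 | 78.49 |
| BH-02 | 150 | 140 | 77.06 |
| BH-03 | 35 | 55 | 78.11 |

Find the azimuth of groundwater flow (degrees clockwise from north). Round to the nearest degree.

Three-point gradient (reference BH-01): Δ to BH-02 = (145, 95, -1.43), Δ to BH-03 = (30, 10, -0.38).
∂h/∂x = -0.01557, ∂h/∂y = +0.008714 (det = -1400).
Flow direction (−∇h) has components (+0.01557 E, -0.008714 N).
Azimuth = atan2(E, N) = atan2(+0.01557, -0.008714) = 119.2° ≈ 119°.

119°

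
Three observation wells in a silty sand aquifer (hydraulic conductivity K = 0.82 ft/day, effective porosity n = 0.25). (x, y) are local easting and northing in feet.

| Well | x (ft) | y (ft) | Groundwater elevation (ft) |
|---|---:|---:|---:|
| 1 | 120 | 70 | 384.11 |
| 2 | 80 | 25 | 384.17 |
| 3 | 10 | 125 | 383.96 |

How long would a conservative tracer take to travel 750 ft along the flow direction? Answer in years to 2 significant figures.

Three-point gradient (reference 1): Δ to 2 = (-40, -45, +0.06), Δ to 3 = (-110, 55, -0.15).
∂h/∂x = +0.0004825, ∂h/∂y = -0.001762 (det = -7150).
|∇h| = √(0.0004825² + -0.001762²) = 0.001827
Seepage velocity v = K·i/n = 0.82 × 0.001827 / 0.25 = 0.005993 ft/day.
t = 750 / 0.005993 = 1.251e+05 days = 343 years.

340 years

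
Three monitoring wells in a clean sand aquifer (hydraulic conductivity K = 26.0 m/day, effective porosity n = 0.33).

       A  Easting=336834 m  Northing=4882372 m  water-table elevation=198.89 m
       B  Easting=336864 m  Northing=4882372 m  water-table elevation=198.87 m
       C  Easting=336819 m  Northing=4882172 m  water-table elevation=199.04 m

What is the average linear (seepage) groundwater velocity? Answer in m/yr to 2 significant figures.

Differences from A: to B (Δx, Δy, Δh) = (30, 0, -0.02); to C = (-15, -200, +0.15).
Solve a·Δx + b·Δy = Δh: det = 30·(-200) − (-15)·0 = -6000.
∂h/∂x = [(-0.02)·(-200) − (+0.15)·0] / -6000 = -0.0006667
∂h/∂y = [30·(+0.15) − (-15)·(-0.02)] / -6000 = -0.0007000
|∇h| = √(-0.0006667² + -0.0007000²) = 0.0009667
Seepage velocity v = K·i/n = 26.0 × 0.0009667 / 0.33 = 0.07616 m/day = 27.82 m/yr.

28 m/yr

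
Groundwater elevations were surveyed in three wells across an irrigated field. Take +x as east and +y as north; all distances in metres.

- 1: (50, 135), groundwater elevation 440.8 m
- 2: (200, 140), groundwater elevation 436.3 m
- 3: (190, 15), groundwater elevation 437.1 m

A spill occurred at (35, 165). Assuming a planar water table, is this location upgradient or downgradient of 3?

Differences from 1: to 2 (Δx, Δy, Δh) = (150, 5, -4.5); to 3 = (140, -120, -3.7).
Determinant of the coordinate differences = 150·(-120) − 140·5 = -18700.
∂h/∂x = [(-4.5)·(-120) − (-3.7)·5] / -18700 = -0.02987
∂h/∂y = [150·(-3.7) − 140·(-4.5)] / -18700 = -0.004011
Head at (35, 165) = 440.8 + (-0.02987)·(-15) + (-0.004011)·(30) = 441.13 m.
That is higher than the 437.1 m at 3, so the point is upgradient.

upgradient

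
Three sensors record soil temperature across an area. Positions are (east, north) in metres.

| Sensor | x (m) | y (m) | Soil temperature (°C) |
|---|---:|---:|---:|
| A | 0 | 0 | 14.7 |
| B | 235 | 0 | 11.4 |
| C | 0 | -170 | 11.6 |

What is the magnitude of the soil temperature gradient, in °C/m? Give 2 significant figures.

0.023 °C/m

∂T/∂x = (11.4 − 14.7) / (235 − 0) = -0.01404
∂T/∂y = (11.6 − 14.7) / (-170 − 0) = +0.01824
|∇f| = √(-0.01404² + 0.01824²) = 0.02302 °C/m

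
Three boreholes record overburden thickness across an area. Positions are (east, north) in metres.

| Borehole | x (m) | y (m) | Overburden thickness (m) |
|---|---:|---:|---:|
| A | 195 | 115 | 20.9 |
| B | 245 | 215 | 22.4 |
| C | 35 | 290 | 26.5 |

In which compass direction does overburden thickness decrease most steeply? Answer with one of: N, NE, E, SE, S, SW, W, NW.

SE

Taking A as reference: B−A = (50, 100, +1.5); C−A = (-160, 175, +5.6).
Solve a·Δx + b·Δy = Δd: det = 50·175 − (-160)·100 = 24750.
∂d/∂x = [(+1.5)·175 − (+5.6)·100] / 24750 = -0.01202
∂d/∂y = [50·(+5.6) − (-160)·(+1.5)] / 24750 = +0.02101
Steepest decrease is along −∇f = (+0.01202 E, -0.02101 N) → southeast.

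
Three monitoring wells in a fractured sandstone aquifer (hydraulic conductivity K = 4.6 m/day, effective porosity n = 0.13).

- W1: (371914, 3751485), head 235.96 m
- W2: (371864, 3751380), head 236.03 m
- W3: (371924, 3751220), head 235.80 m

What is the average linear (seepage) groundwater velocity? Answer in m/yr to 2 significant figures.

Taking W1 as reference: W2−W1 = (-50, -105, +0.07); W3−W1 = (10, -265, -0.16).
Solve a·Δx + b·Δy = Δh: det = (-50)·(-265) − 10·(-105) = 14300.
∂h/∂x = [(+0.07)·(-265) − (-0.16)·(-105)] / 14300 = -0.002472
∂h/∂y = [(-50)·(-0.16) − 10·(+0.07)] / 14300 = +0.0005105
|∇h| = √(-0.002472² + 0.0005105²) = 0.002524
Seepage velocity v = K·i/n = 4.6 × 0.002524 / 0.13 = 0.08931 m/day = 32.62 m/yr.

33 m/yr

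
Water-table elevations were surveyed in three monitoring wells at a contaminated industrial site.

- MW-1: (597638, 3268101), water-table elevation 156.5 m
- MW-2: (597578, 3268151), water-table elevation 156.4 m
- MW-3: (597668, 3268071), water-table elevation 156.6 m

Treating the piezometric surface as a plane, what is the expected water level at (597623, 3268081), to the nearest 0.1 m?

156.8 m

With h = a·x + b·y + c and MW-1 as origin, the differences give:
  (-60)·a + 50·b = -0.1
  30·a + (-30)·b = +0.1
Eliminate b (×(-30) and ×50, subtract): 300·a = -2.00 → a = ∂h/∂x = -0.006667
Back-substitute: b = ∂h/∂y = -0.010000.
h(597623, 3268081) = 156.5 + (-0.006667)·(-15) + (-0.010000)·(-20) = 156.5 +0.100 +0.200 = 156.800 m.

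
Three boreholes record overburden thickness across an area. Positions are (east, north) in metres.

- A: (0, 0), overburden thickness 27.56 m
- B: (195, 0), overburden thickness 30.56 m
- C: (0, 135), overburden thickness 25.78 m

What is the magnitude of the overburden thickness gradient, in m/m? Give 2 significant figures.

0.020 m/m

∂d/∂x = (30.56 − 27.56) / (195 − 0) = +0.01538
∂d/∂y = (25.78 − 27.56) / (135 − 0) = -0.01319
|∇f| = √(0.01538² + -0.01319²) = 0.02026 m/m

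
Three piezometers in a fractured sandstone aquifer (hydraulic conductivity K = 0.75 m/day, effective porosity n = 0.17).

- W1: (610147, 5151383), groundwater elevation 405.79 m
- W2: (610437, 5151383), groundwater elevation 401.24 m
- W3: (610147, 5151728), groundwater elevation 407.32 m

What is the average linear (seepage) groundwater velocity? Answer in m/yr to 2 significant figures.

∂h/∂x = (401.24 − 405.79) / (610437 − 610147) = -0.01569
∂h/∂y = (407.32 − 405.79) / (5151728 − 5151383) = +0.004435
|∇h| = √(-0.01569² + 0.004435²) = 0.0163
Seepage velocity v = K·i/n = 0.75 × 0.0163 / 0.17 = 0.07191 m/day = 26.27 m/yr.

26 m/yr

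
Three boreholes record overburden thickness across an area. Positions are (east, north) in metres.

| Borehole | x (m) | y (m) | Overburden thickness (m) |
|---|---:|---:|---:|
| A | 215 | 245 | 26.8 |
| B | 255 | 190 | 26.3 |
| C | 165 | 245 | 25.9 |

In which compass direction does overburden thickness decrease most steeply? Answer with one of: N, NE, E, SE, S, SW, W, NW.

With d = a·x + b·y + c and A as origin, the differences give:
  40·a + (-55)·b = -0.5
  (-50)·a + 0·b = -0.9
Eliminate b (×0 and ×(-55), subtract): -2750·a = -49.50 → a = ∂d/∂x = +0.01800
Back-substitute: b = ∂d/∂y = +0.02218.
Steepest decrease is along −∇f = (-0.01800 E, -0.02218 N) → southwest.

SW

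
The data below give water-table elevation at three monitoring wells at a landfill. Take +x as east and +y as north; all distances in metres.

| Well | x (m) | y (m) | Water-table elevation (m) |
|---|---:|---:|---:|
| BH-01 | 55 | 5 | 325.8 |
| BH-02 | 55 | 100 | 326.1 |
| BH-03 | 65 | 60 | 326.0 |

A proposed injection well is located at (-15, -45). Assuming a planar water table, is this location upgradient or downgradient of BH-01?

downgradient

With h = a·x + b·y + c and BH-01 as origin, the differences give:
  0·a + 95·b = +0.3
  10·a + 55·b = +0.2
Eliminate b (×55 and ×95, subtract): -950·a = -2.50 → a = ∂h/∂x = +0.002632
Back-substitute: b = ∂h/∂y = +0.003158.
Head at (-15, -45) = 325.8 + (+0.002632)·(-70) + (+0.003158)·(-50) = 325.46 m.
That is lower than the 325.8 m at BH-01, so the point is downgradient.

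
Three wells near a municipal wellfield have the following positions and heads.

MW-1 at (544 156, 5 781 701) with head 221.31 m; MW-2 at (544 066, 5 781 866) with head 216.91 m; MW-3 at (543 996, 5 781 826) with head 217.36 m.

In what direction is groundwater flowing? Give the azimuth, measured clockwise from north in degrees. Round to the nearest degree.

344°

Differences from MW-1: to MW-2 (Δx, Δy, Δh) = (-90, 165, -4.40); to MW-3 = (-160, 125, -3.95).
Solve a·Δx + b·Δy = Δh: det = (-90)·125 − (-160)·165 = 15150.
∂h/∂x = [(-4.40)·125 − (-3.95)·165] / 15150 = +0.006716
∂h/∂y = [(-90)·(-3.95) − (-160)·(-4.40)] / 15150 = -0.02300
Flow direction (−∇h) has components (-0.006716 E, +0.02300 N).
Azimuth = atan2(E, N) = atan2(-0.006716, +0.02300) = 343.7° ≈ 344°.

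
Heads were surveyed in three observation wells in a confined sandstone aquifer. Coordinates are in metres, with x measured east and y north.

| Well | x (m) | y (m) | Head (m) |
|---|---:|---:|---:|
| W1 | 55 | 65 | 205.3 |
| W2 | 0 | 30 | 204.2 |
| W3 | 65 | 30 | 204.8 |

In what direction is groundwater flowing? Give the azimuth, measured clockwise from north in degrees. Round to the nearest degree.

Differences from W1: to W2 (Δx, Δy, Δh) = (-55, -35, -1.1); to W3 = (10, -35, -0.5).
Solve a·Δx + b·Δy = Δh: det = (-55)·(-35) − 10·(-35) = 2275.
∂h/∂x = [(-1.1)·(-35) − (-0.5)·(-35)] / 2275 = +0.009231
∂h/∂y = [(-55)·(-0.5) − 10·(-1.1)] / 2275 = +0.01692
Flow direction (−∇h) has components (-0.009231 E, -0.01692 N).
Azimuth = atan2(E, N) = atan2(-0.009231, -0.01692) = 208.6° ≈ 209°.

209°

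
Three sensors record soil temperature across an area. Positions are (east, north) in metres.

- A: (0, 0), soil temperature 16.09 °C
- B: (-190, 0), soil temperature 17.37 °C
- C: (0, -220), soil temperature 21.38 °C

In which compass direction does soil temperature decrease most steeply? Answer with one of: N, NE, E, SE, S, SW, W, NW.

∂T/∂x = (17.37 − 16.09) / (-190 − 0) = -0.006737
∂T/∂y = (21.38 − 16.09) / (-220 − 0) = -0.02405
Steepest decrease is along −∇f = (+0.006737 E, +0.02405 N) → north.

N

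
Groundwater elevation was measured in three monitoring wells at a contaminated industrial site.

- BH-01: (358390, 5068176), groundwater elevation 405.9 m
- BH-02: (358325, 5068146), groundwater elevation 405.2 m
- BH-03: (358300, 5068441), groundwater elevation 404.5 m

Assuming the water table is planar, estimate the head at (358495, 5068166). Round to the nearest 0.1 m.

Differences from BH-01: to BH-02 (Δx, Δy, Δh) = (-65, -30, -0.7); to BH-03 = (-90, 265, -1.4).
Solve a·Δx + b·Δy = Δh: det = (-65)·265 − (-90)·(-30) = -19925.
∂h/∂x = [(-0.7)·265 − (-1.4)·(-30)] / -19925 = +0.01142
∂h/∂y = [(-65)·(-1.4) − (-90)·(-0.7)] / -19925 = -0.001405
h(358495, 5068166) = 405.9 + (+0.01142)·(105) + (-0.001405)·(-10) = 405.9 +1.199 +0.014 = 407.113 m.

407.1 m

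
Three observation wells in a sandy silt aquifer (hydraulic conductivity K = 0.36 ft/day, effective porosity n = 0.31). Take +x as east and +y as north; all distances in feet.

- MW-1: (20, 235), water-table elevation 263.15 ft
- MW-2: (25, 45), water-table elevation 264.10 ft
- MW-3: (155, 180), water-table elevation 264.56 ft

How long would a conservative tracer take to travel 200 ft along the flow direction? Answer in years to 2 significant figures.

48 years

Taking MW-1 as reference: MW-2−MW-1 = (5, -190, +0.95); MW-3−MW-1 = (135, -55, +1.41).
Solve a·Δx + b·Δy = Δh: det = 5·(-55) − 135·(-190) = 25375.
∂h/∂x = [(+0.95)·(-55) − (+1.41)·(-190)] / 25375 = +0.008499
∂h/∂y = [5·(+1.41) − 135·(+0.95)] / 25375 = -0.004776
|∇h| = √(0.008499² + -0.004776²) = 0.009749
Seepage velocity v = K·i/n = 0.36 × 0.009749 / 0.31 = 0.01132 ft/day.
t = 200 / 0.01132 = 1.767e+04 days = 48.4 years.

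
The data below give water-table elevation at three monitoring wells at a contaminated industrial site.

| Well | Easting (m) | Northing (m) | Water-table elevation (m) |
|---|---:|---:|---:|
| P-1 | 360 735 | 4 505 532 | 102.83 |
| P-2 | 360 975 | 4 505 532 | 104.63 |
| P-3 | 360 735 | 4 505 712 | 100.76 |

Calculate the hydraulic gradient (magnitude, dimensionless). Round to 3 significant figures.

∂h/∂x = (104.63 − 102.83) / (360975 − 360735) = +0.007500
∂h/∂y = (100.76 − 102.83) / (4505712 − 4505532) = -0.01150
|∇h| = √(0.007500² + -0.01150²) = 0.01373

0.0137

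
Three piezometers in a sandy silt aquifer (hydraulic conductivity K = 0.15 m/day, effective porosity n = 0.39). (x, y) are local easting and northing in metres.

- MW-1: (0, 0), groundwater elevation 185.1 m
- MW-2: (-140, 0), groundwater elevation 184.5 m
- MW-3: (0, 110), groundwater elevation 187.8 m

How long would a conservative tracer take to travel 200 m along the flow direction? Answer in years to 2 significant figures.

57 years

∂h/∂x = (184.5 − 185.1) / (-140 − 0) = +0.004286
∂h/∂y = (187.8 − 185.1) / (110 − 0) = +0.02455
|∇h| = √(0.004286² + 0.02455²) = 0.02492
Seepage velocity v = K·i/n = 0.15 × 0.02492 / 0.39 = 0.009585 m/day.
t = 200 / 0.009585 = 2.087e+04 days = 57.1 years.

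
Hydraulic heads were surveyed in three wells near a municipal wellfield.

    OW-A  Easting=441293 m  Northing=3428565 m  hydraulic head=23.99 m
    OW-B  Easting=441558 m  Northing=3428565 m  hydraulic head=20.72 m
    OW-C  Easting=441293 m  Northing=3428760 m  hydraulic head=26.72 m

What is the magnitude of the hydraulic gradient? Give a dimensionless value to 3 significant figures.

∂h/∂x = (20.72 − 23.99) / (441558 − 441293) = -0.01234
∂h/∂y = (26.72 − 23.99) / (3428760 − 3428565) = +0.01400
|∇h| = √(-0.01234² + 0.01400²) = 0.01866

0.0187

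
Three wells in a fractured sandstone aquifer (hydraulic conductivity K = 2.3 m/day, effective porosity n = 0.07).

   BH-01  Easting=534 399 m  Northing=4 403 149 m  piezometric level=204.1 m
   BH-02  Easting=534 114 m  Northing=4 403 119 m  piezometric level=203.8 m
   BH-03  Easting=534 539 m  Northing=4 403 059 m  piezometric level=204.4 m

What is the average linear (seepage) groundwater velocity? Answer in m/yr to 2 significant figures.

23 m/yr

Taking BH-01 as reference: BH-02−BH-01 = (-285, -30, -0.3); BH-03−BH-01 = (140, -90, +0.3).
Solve a·Δx + b·Δy = Δh: det = (-285)·(-90) − 140·(-30) = 29850.
∂h/∂x = [(-0.3)·(-90) − (+0.3)·(-30)] / 29850 = +0.001206
∂h/∂y = [(-285)·(+0.3) − 140·(-0.3)] / 29850 = -0.001457
|∇h| = √(0.001206² + -0.001457²) = 0.001891
Seepage velocity v = K·i/n = 2.3 × 0.001891 / 0.07 = 0.06213 m/day = 22.69 m/yr.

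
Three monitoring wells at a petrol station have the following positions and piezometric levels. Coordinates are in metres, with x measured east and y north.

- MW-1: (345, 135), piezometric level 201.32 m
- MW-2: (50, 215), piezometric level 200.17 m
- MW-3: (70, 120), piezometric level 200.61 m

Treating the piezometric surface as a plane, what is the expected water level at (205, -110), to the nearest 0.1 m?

201.9 m

With h = a·x + b·y + c and MW-1 as origin, the differences give:
  (-295)·a + 80·b = -1.15
  (-275)·a + (-15)·b = -0.71
Eliminate b (×(-15) and ×80, subtract): 26425·a = 74.050 → a = ∂h/∂x = +0.002802
Back-substitute: b = ∂h/∂y = -0.004042.
h(205, -110) = 201.32 + (+0.002802)·(-140) + (-0.004042)·(-245) = 201.32 -0.392 +0.990 = 201.918 m.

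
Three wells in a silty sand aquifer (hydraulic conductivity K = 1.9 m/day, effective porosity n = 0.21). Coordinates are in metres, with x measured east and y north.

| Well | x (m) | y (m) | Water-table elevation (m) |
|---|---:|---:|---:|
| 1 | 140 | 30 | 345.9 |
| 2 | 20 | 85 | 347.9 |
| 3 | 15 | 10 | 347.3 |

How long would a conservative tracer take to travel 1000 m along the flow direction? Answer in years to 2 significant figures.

With h = a·x + b·y + c and 1 as origin, the differences give:
  (-120)·a + 55·b = +2.0
  (-125)·a + (-20)·b = +1.4
Eliminate b (×(-20) and ×55, subtract): 9275·a = -117.00 → a = ∂h/∂x = -0.01261
Back-substitute: b = ∂h/∂y = +0.008841.
|∇h| = √(-0.01261² + 0.008841²) = 0.0154
Seepage velocity v = K·i/n = 1.9 × 0.0154 / 0.21 = 0.1393 m/day.
t = 1000 / 0.1393 = 7179 days = 19.7 years.

20 years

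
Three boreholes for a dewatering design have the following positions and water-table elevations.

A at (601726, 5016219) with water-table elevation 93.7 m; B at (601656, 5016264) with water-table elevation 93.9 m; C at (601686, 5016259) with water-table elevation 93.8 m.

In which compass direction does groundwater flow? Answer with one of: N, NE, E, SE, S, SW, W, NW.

E

Taking A as reference: B−A = (-70, 45, +0.2); C−A = (-40, 40, +0.1).
Solve a·Δx + b·Δy = Δh: det = (-70)·40 − (-40)·45 = -1000.
∂h/∂x = [(+0.2)·40 − (+0.1)·45] / -1000 = -0.003500
∂h/∂y = [(-70)·(+0.1) − (-40)·(+0.2)] / -1000 = -0.001000
Flow = −∇h = (+0.003500 east, +0.001000 north), which points east.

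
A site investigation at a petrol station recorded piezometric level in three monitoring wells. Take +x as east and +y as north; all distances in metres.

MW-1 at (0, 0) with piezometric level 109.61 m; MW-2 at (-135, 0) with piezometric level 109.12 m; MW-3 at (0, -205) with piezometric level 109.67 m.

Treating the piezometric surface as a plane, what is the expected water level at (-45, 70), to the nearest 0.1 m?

109.4 m

∂h/∂x = (109.12 − 109.61) / (-135 − 0) = +0.003630
∂h/∂y = (109.67 − 109.61) / (-205 − 0) = -0.0002927
h(-45, 70) = 109.61 + (+0.003630)·(-45) + (-0.0002927)·(70) = 109.61 -0.163 -0.020 = 109.426 m.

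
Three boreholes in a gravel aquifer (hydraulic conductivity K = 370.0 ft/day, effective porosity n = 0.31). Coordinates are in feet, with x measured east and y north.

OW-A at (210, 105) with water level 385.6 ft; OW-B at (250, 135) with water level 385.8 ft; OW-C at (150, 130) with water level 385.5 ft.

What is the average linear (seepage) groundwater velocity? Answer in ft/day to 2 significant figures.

4.8 ft/day

With h = a·x + b·y + c and OW-A as origin, the differences give:
  40·a + 30·b = +0.2
  (-60)·a + 25·b = -0.1
Eliminate b (×25 and ×30, subtract): 2800·a = 8.00 → a = ∂h/∂x = +0.002857
Back-substitute: b = ∂h/∂y = +0.002857.
|∇h| = √(0.002857² + 0.002857²) = 0.00404
Seepage velocity v = K·i/n = 370.0 × 0.00404 / 0.31 = 4.822 ft/day.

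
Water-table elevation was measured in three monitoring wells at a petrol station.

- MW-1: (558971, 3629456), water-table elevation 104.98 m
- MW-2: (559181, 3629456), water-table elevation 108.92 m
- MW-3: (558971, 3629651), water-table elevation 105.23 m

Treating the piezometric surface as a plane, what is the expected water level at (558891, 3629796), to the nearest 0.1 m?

∂h/∂x = (108.92 − 104.98) / (559181 − 558971) = +0.01876
∂h/∂y = (105.23 − 104.98) / (3629651 − 3629456) = +0.001282
h(558891, 3629796) = 104.98 + (+0.01876)·(-80) + (+0.001282)·(340) = 104.98 -1.501 +0.436 = 103.915 m.

103.9 m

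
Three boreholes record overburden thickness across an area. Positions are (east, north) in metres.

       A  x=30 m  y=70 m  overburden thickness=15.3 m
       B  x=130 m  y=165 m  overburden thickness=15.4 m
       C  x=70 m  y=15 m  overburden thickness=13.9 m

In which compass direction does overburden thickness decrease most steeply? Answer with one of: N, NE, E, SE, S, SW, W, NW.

SE

With d = a·x + b·y + c and A as origin, the differences give:
  100·a + 95·b = +0.1
  40·a + (-55)·b = -1.4
Eliminate b (×(-55) and ×95, subtract): -9300·a = 127.50 → a = ∂d/∂x = -0.01371
Back-substitute: b = ∂d/∂y = +0.01548.
Steepest decrease is along −∇f = (+0.01371 E, -0.01548 N) → southeast.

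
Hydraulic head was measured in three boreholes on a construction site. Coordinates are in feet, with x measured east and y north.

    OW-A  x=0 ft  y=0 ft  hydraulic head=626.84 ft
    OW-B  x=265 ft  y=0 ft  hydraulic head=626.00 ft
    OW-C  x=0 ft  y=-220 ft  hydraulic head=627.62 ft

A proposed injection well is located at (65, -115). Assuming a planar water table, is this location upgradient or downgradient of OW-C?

∂h/∂x = (626.00 − 626.84) / (265 − 0) = -0.003170
∂h/∂y = (627.62 − 626.84) / (-220 − 0) = -0.003545
Head at (65, -115) = 626.84 + (-0.003170)·(65) + (-0.003545)·(-115) = 627.04 ft.
That is lower than the 627.62 ft at OW-C, so the point is downgradient.

downgradient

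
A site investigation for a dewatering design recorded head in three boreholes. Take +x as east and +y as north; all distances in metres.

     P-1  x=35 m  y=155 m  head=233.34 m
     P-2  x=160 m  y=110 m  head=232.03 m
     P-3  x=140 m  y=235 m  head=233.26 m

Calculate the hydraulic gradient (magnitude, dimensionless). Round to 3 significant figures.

Three-point gradient (reference P-1): Δ to P-2 = (125, -45, -1.31), Δ to P-3 = (105, 80, -0.08).
∂h/∂x = -0.007362, ∂h/∂y = +0.008662 (det = 14725).
|∇h| = √(-0.007362² + 0.008662²) = 0.01137

0.0114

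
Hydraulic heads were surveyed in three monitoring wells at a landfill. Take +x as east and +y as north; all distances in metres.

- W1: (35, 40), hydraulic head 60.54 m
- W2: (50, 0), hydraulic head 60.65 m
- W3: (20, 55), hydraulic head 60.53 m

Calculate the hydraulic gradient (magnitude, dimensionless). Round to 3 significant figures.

Taking W1 as reference: W2−W1 = (15, -40, +0.11); W3−W1 = (-15, 15, -0.01).
Solve a·Δx + b·Δy = Δh: det = 15·15 − (-15)·(-40) = -375.
∂h/∂x = [(+0.11)·15 − (-0.01)·(-40)] / -375 = -0.003333
∂h/∂y = [15·(-0.01) − (-15)·(+0.11)] / -375 = -0.004000
|∇h| = √(-0.003333² + -0.004000²) = 0.005207

0.00521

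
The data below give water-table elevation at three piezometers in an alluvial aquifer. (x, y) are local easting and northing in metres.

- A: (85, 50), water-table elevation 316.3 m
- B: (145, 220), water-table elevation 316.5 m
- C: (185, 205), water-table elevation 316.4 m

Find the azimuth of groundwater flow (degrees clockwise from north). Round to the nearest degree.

135°

With h = a·x + b·y + c and A as origin, the differences give:
  60·a + 170·b = +0.2
  100·a + 155·b = +0.1
Eliminate b (×155 and ×170, subtract): -7700·a = 14.00 → a = ∂h/∂x = -0.001818
Back-substitute: b = ∂h/∂y = +0.001818.
Flow direction (−∇h) has components (+0.001818 E, -0.001818 N).
Azimuth = atan2(E, N) = atan2(+0.001818, -0.001818) = 135.0° ≈ 135°.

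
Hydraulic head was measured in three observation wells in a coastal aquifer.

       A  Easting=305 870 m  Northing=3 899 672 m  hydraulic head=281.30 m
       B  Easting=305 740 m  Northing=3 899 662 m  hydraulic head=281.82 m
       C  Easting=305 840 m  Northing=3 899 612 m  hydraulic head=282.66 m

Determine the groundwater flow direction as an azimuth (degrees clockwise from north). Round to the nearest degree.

Differences from A: to B (Δx, Δy, Δh) = (-130, -10, +0.52); to C = (-30, -60, +1.36).
Determinant of the coordinate differences = (-130)·(-60) − (-30)·(-10) = 7500.
∂h/∂x = [(+0.52)·(-60) − (+1.36)·(-10)] / 7500 = -0.002347
∂h/∂y = [(-130)·(+1.36) − (-30)·(+0.52)] / 7500 = -0.02149
Flow direction (−∇h) has components (+0.002347 E, +0.02149 N).
Azimuth = atan2(E, N) = atan2(+0.002347, +0.02149) = 6.2° ≈ 006°.

006°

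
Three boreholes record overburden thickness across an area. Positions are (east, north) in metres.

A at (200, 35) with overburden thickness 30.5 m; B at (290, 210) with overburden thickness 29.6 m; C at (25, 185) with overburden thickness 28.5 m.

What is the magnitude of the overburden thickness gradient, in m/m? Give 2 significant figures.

0.0091 m/m

Taking A as reference: B−A = (90, 175, -0.9); C−A = (-175, 150, -2.0).
Solve a·Δx + b·Δy = Δd: det = 90·150 − (-175)·175 = 44125.
∂d/∂x = [(-0.9)·150 − (-2.0)·175] / 44125 = +0.004873
∂d/∂y = [90·(-2.0) − (-175)·(-0.9)] / 44125 = -0.007649
|∇f| = √(0.004873² + -0.007649²) = 0.009069 m/m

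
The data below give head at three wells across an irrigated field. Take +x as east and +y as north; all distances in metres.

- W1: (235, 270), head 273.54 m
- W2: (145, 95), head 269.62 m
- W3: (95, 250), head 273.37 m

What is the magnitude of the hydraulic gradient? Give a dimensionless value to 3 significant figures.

0.0236

With h = a·x + b·y + c and W1 as origin, the differences give:
  (-90)·a + (-175)·b = -3.92
  (-140)·a + (-20)·b = -0.17
Eliminate b (×(-20) and ×(-175), subtract): -22700·a = 48.650 → a = ∂h/∂x = -0.002143
Back-substitute: b = ∂h/∂y = +0.02350.
|∇h| = √(-0.002143² + 0.02350²) = 0.0236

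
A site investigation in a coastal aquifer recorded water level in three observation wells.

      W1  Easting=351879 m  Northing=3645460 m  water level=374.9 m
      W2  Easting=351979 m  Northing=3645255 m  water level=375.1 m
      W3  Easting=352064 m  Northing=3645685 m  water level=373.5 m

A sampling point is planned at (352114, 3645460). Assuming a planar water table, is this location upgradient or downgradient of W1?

downgradient

With h = a·x + b·y + c and W1 as origin, the differences give:
  100·a + (-205)·b = +0.2
  185·a + 225·b = -1.4
Eliminate b (×225 and ×(-205), subtract): 60425·a = -242.00 → a = ∂h/∂x = -0.004005
Back-substitute: b = ∂h/∂y = -0.002929.
Head at (352114, 3645460) = 374.9 + (-0.004005)·(235) + (-0.002929)·(0) = 373.96 m.
That is lower than the 374.9 m at W1, so the point is downgradient.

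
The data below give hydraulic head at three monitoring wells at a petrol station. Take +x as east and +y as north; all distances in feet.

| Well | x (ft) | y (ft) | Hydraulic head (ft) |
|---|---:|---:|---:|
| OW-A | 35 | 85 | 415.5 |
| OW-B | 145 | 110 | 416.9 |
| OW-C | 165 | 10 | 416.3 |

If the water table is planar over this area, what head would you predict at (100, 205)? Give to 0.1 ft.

Three-point gradient (reference OW-A): Δ to OW-B = (110, 25, +1.4), Δ to OW-C = (130, -75, +0.8).
∂h/∂x = +0.01087, ∂h/∂y = +0.008174 (det = -11500).
h(100, 205) = 415.5 + (+0.01087)·(65) + (+0.008174)·(120) = 415.5 +0.707 +0.981 = 417.187 ft.

417.2 ft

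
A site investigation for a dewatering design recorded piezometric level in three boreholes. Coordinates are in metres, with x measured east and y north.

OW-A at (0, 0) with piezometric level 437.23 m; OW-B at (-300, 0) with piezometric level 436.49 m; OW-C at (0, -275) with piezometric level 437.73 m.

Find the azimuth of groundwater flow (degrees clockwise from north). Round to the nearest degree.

∂h/∂x = (436.49 − 437.23) / (-300 − 0) = +0.002467
∂h/∂y = (437.73 − 437.23) / (-275 − 0) = -0.001818
Flow direction (−∇h) has components (-0.002467 E, +0.001818 N).
Azimuth = atan2(E, N) = atan2(-0.002467, +0.001818) = 306.4° ≈ 306°.

306°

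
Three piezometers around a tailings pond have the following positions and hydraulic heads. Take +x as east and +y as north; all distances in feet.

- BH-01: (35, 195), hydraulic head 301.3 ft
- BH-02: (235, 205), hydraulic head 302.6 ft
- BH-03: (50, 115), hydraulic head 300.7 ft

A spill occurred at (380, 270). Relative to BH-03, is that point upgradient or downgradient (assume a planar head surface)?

upgradient

Three-point gradient (reference BH-01): Δ to BH-02 = (200, 10, +1.3), Δ to BH-03 = (15, -80, -0.6).
∂h/∂x = +0.006068, ∂h/∂y = +0.008638 (det = -16150).
Head at (380, 270) = 301.3 + (+0.006068)·(345) + (+0.008638)·(75) = 304.04 ft.
That is higher than the 300.7 ft at BH-03, so the point is upgradient.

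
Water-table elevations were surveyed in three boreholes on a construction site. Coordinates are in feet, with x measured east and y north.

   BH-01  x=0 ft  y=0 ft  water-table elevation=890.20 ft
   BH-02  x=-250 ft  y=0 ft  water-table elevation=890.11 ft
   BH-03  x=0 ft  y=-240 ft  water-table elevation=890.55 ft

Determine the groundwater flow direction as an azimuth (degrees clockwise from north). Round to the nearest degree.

346°

∂h/∂x = (890.11 − 890.20) / (-250 − 0) = +0.0003600
∂h/∂y = (890.55 − 890.20) / (-240 − 0) = -0.001458
Flow direction (−∇h) has components (-0.0003600 E, +0.001458 N).
Azimuth = atan2(E, N) = atan2(-0.0003600, +0.001458) = 346.1° ≈ 346°.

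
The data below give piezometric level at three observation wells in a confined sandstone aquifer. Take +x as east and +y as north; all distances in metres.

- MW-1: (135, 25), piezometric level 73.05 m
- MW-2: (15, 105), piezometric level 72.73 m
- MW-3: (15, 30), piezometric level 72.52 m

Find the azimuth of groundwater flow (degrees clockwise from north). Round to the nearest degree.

With h = a·x + b·y + c and MW-1 as origin, the differences give:
  (-120)·a + 80·b = -0.32
  (-120)·a + 5·b = -0.53
Eliminate b (×5 and ×80, subtract): 9000·a = 40.800 → a = ∂h/∂x = +0.004533
Back-substitute: b = ∂h/∂y = +0.002800.
Flow direction (−∇h) has components (-0.004533 E, -0.002800 N).
Azimuth = atan2(E, N) = atan2(-0.004533, -0.002800) = 238.3° ≈ 238°.

238°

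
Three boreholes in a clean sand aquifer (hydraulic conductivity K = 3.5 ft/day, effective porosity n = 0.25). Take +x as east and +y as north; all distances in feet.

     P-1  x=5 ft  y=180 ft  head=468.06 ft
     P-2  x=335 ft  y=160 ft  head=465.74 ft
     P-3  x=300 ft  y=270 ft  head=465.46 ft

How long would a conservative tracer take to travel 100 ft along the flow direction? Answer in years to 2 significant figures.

Differences from P-1: to P-2 (Δx, Δy, Δh) = (330, -20, -2.32); to P-3 = (295, 90, -2.60).
Determinant of the coordinate differences = 330·90 − 295·(-20) = 35600.
∂h/∂x = [(-2.32)·90 − (-2.60)·(-20)] / 35600 = -0.007326
∂h/∂y = [330·(-2.60) − 295·(-2.32)] / 35600 = -0.004876
|∇h| = √(-0.007326² + -0.004876²) = 0.0088
Seepage velocity v = K·i/n = 3.5 × 0.0088 / 0.25 = 0.1232 ft/day.
t = 100 / 0.1232 = 811.7 days = 2.22 years.

2.2 years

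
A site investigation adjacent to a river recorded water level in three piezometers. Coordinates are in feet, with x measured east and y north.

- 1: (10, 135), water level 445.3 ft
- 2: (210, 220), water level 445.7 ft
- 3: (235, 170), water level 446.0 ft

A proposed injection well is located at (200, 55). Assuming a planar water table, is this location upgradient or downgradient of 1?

upgradient

With h = a·x + b·y + c and 1 as origin, the differences give:
  200·a + 85·b = +0.4
  225·a + 35·b = +0.7
Eliminate b (×35 and ×85, subtract): -12125·a = -45.50 → a = ∂h/∂x = +0.003753
Back-substitute: b = ∂h/∂y = -0.004124.
Head at (200, 55) = 445.3 + (+0.003753)·(190) + (-0.004124)·(-80) = 446.34 ft.
That is higher than the 445.3 ft at 1, so the point is upgradient.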